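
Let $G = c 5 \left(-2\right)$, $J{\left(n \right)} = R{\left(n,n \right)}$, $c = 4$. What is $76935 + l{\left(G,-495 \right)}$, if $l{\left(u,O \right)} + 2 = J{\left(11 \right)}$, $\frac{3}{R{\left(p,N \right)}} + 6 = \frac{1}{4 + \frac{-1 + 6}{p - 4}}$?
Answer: $\frac{14694104}{191} \approx 76933.0$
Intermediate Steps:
$R{\left(p,N \right)} = \frac{3}{-6 + \frac{1}{4 + \frac{5}{-4 + p}}}$ ($R{\left(p,N \right)} = \frac{3}{-6 + \frac{1}{4 + \frac{-1 + 6}{p - 4}}} = \frac{3}{-6 + \frac{1}{4 + \frac{5}{-4 + p}}}$)
$J{\left(n \right)} = \frac{3 \left(11 - 4 n\right)}{-62 + 23 n}$
$G = -40$ ($G = 4 \cdot 5 \left(-2\right) = 20 \left(-2\right) = -40$)
$l{\left(u,O \right)} = - \frac{481}{191}$ ($l{\left(u,O \right)} = -2 + \frac{3 \left(11 - 44\right)}{-62 + 23 \cdot 11} = -2 + \frac{3 \left(11 - 44\right)}{-62 + 253} = -2 + 3 \cdot \frac{1}{191} \left(-33\right) = -2 - \frac{99}{191} = - \frac{481}{191}$)
$76935 + l{\left(G,-495 \right)} = 76935 - \frac{481}{191} = \frac{14694104}{191}$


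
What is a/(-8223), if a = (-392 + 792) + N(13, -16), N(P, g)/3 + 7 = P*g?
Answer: 245/8223 ≈ 0.029794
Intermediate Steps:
N(P, g) = -21 + 3*P*g (N(P, g) = -21 + 3*(P*g) = -21 + 3*P*g)
a = -245 (a = (-392 + 792) + (-21 + 3*13*(-16)) = 400 + (-21 - 624) = 400 - 645 = -245)
a/(-8223) = -245/(-8223) = -245*(-1/8223) = 245/8223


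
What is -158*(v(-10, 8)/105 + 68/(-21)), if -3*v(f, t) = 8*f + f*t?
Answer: 27176/63 ≈ 431.37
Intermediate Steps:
v(f, t) = -8*f/3 - f*t/3 (v(f, t) = -(8*f + f*t)/3 = -8*f/3 - f*t/3)
-158*(v(-10, 8)/105 + 68/(-21)) = -158*(-⅓*(-10)*(8 + 8)/105 + 68/(-21)) = -158*(-⅓*(-10)*16*(1/105) + 68*(-1/21)) = -158*((160/3)*(1/105) - 68/21) = -158*(32/63 - 68/21) = -158*(-172/63) = 27176/63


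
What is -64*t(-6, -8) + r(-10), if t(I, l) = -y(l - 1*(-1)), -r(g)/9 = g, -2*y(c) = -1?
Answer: 122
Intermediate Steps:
y(c) = ½ (y(c) = -½*(-1) = ½)
r(g) = -9*g
t(I, l) = -½ (t(I, l) = -1*½ = -½)
-64*t(-6, -8) + r(-10) = -64*(-½) - 9*(-10) = 32 + 90 = 122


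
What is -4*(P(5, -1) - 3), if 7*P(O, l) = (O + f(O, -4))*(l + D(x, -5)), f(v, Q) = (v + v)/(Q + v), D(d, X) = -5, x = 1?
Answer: 444/7 ≈ 63.429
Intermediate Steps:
f(v, Q) = 2*v/(Q + v) (f(v, Q) = (2*v)/(Q + v) = 2*v/(Q + v))
P(O, l) = (-5 + l)*(O + 2*O/(-4 + O))/7 (P(O, l) = ((O + 2*O/(-4 + O))*(l - 5))/7 = ((O + 2*O/(-4 + O))*(-5 + l))/7 = ((-5 + l)*(O + 2*O/(-4 + O)))/7 = (-5 + l)*(O + 2*O/(-4 + O))/7)
-4*(P(5, -1) - 3) = -4*((⅐)*5*(-10 + 2*(-1) + (-5 - 1)*(-4 + 5))/(-4 + 5) - 3) = -4*((⅐)*5*(-10 - 2 - 6*1)/1 - 3) = -4*((⅐)*5*1*(-10 - 2 - 6) - 3) = -4*((⅐)*5*1*(-18) - 3) = -4*(-90/7 - 3) = -4*(-111)/7 = -1*(-444/7) = 444/7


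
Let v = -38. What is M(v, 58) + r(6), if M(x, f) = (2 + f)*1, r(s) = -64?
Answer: -4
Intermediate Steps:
M(x, f) = 2 + f
M(v, 58) + r(6) = (2 + 58) - 64 = 60 - 64 = -4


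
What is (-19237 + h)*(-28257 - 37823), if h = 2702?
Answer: 1092632800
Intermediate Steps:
(-19237 + h)*(-28257 - 37823) = (-19237 + 2702)*(-28257 - 37823) = -16535*(-66080) = 1092632800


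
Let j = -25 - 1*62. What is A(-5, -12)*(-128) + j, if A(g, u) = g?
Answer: 553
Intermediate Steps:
j = -87 (j = -25 - 62 = -87)
A(-5, -12)*(-128) + j = -5*(-128) - 87 = 640 - 87 = 553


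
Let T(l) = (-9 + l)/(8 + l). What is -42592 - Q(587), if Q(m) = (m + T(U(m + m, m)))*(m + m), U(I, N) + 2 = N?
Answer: -434592114/593 ≈ -7.3287e+5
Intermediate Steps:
U(I, N) = -2 + N
T(l) = (-9 + l)/(8 + l)
Q(m) = 2*m*(m + (-11 + m)/(6 + m)) (Q(m) = (m + (-9 + (-2 + m))/(8 + (-2 + m)))*(m + m) = (m + (-11 + m)/(6 + m))*(2*m) = 2*m*(m + (-11 + m)/(6 + m)))
-42592 - Q(587) = -42592 - 2*587*(-11 + 587 + 587*(6 + 587))/(6 + 587) = -42592 - 2*587*(-11 + 587 + 587*593)/593 = -42592 - 2*587*(-11 + 587 + 348091)/593 = -42592 - 2*587*348667/593 = -42592 - 1*409335058/593 = -42592 - 409335058/593 = -434592114/593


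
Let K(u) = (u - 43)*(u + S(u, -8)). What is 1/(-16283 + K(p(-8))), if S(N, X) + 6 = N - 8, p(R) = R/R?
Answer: -1/15779 ≈ -6.3375e-5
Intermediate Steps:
p(R) = 1
S(N, X) = -14 + N (S(N, X) = -6 + (N - 8) = -6 + (-8 + N) = -14 + N)
K(u) = (-43 + u)*(-14 + 2*u) (K(u) = (u - 43)*(u + (-14 + u)) = (-43 + u)*(-14 + 2*u))
1/(-16283 + K(p(-8))) = 1/(-16283 + (602 - 100*1 + 2*1²)) = 1/(-16283 + (602 - 100 + 2*1)) = 1/(-16283 + (602 - 100 + 2)) = 1/(-16283 + 504) = 1/(-15779) = -1/15779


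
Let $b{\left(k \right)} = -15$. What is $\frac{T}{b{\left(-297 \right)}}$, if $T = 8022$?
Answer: $- \frac{2674}{5} \approx -534.8$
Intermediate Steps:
$\frac{T}{b{\left(-297 \right)}} = \frac{8022}{-15} = 8022 \left(- \frac{1}{15}\right) = - \frac{2674}{5}$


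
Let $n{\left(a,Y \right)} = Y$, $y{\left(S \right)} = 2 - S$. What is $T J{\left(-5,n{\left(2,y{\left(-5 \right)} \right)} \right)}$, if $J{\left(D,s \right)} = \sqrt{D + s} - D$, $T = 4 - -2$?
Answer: $30 + 6 \sqrt{2} \approx 38.485$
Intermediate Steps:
$T = 6$ ($T = 4 + 2 = 6$)
$T J{\left(-5,n{\left(2,y{\left(-5 \right)} \right)} \right)} = 6 \left(\sqrt{-5 + \left(2 - -5\right)} - -5\right) = 6 \left(\sqrt{-5 + \left(2 + 5\right)} + 5\right) = 6 \left(\sqrt{-5 + 7} + 5\right) = 6 \left(\sqrt{2} + 5\right) = 6 \left(5 + \sqrt{2}\right) = 30 + 6 \sqrt{2}$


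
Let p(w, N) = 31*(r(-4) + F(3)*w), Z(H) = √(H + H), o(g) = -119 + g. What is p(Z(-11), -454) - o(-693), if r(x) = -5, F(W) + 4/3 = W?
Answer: 657 + 155*I*√22/3 ≈ 657.0 + 242.34*I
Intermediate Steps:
F(W) = -4/3 + W
Z(H) = √2*√H (Z(H) = √(2*H) = √2*√H)
p(w, N) = -155 + 155*w/3 (p(w, N) = 31*(-5 + (-4/3 + 3)*w) = 31*(-5 + 5*w/3) = -155 + 155*w/3)
p(Z(-11), -454) - o(-693) = (-155 + 155*(√2*√(-11))/3) - (-119 - 693) = (-155 + 155*(√2*(I*√11))/3) - 1*(-812) = (-155 + 155*(I*√22)/3) + 812 = (-155 + 155*I*√22/3) + 812 = 657 + 155*I*√22/3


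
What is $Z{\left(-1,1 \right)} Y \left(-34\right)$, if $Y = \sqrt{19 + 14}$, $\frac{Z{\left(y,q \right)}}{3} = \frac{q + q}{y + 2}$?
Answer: $- 204 \sqrt{33} \approx -1171.9$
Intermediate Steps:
$Z{\left(y,q \right)} = \frac{6 q}{2 + y}$ ($Z{\left(y,q \right)} = 3 \frac{q + q}{y + 2} = 3 \frac{2 q}{2 + y} = \frac{6 q}{2 + y}$)
$Y = \sqrt{33} \approx 5.7446$
$Z{\left(-1,1 \right)} Y \left(-34\right) = 6 \cdot 1 \frac{1}{2 - 1} \sqrt{33} \left(-34\right) = 6 \cdot 1 \cdot 1^{-1} \sqrt{33} \left(-34\right) = 6 \cdot 1 \cdot 1 \sqrt{33} \left(-34\right) = 6 \sqrt{33} \left(-34\right) = - 204 \sqrt{33}$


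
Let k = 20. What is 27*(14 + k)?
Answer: 918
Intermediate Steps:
27*(14 + k) = 27*(14 + 20) = 27*34 = 918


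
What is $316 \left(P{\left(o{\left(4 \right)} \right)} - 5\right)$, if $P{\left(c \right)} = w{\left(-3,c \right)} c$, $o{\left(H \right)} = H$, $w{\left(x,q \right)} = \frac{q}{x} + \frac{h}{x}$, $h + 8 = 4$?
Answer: $-1580$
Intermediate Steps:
$h = -4$ ($h = -8 + 4 = -4$)
$w{\left(x,q \right)} = - \frac{4}{x} + \frac{q}{x}$ ($w{\left(x,q \right)} = \frac{q}{x} - \frac{4}{x} = - \frac{4}{x} + \frac{q}{x}$)
$P{\left(c \right)} = c \left(\frac{4}{3} - \frac{c}{3}\right)$ ($P{\left(c \right)} = \frac{-4 + c}{-3} c = - \frac{-4 + c}{3} c = \left(\frac{4}{3} - \frac{c}{3}\right) c = c \left(\frac{4}{3} - \frac{c}{3}\right)$)
$316 \left(P{\left(o{\left(4 \right)} \right)} - 5\right) = 316 \left(\frac{1}{3} \cdot 4 \left(4 - 4\right) - 5\right) = 316 \left(\frac{1}{3} \cdot 4 \cdot 0 - 5\right) = 316 \left(0 - 5\right) = 316 \left(-5\right) = -1580$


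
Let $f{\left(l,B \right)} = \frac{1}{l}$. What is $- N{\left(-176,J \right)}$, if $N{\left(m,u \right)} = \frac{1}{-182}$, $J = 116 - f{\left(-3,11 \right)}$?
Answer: $\frac{1}{182} \approx 0.0054945$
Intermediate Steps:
$J = \frac{349}{3}$ ($J = 116 - \frac{1}{-3} = 116 - - \frac{1}{3} = 116 + \frac{1}{3} = \frac{349}{3} \approx 116.33$)
$N{\left(m,u \right)} = - \frac{1}{182}$
$- N{\left(-176,J \right)} = \left(-1\right) \left(- \frac{1}{182}\right) = \frac{1}{182}$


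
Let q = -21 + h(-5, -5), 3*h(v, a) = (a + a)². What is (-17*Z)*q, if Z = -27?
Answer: 5661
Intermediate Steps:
h(v, a) = 4*a²/3 (h(v, a) = (a + a)²/3 = (2*a)²/3 = (4*a²)/3 = 4*a²/3)
q = 37/3 (q = -21 + (4/3)*(-5)² = -21 + (4/3)*25 = -21 + 100/3 = 37/3 ≈ 12.333)
(-17*Z)*q = -17*(-27)*(37/3) = 459*(37/3) = 5661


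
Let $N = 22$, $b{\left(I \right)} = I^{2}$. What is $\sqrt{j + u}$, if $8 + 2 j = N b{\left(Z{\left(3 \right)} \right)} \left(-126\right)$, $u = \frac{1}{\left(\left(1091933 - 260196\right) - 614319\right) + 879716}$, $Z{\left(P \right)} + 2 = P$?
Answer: $\frac{3 i \sqrt{185905243144634}}{1097134} \approx 37.283 i$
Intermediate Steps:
$Z{\left(P \right)} = -2 + P$
$u = \frac{1}{1097134}$ ($u = \frac{1}{\left(831737 - 614319\right) + 879716} = \frac{1}{217418 + 879716} = \frac{1}{1097134} \approx 9.1147 \cdot 10^{-7}$)
$j = -1390$ ($j = -4 + \frac{22 \left(-2 + 3\right)^{2} \left(-126\right)}{2} = -4 + \frac{22 \cdot 1^{2} \left(-126\right)}{2} = -4 + \frac{22 \cdot 1 \left(-126\right)}{2} = -4 + \frac{22 \left(-126\right)}{2} = -4 + \frac{1}{2} \left(-2772\right) = -4 - 1386 = -1390$)
$\sqrt{j + u} = \sqrt{-1390 + \frac{1}{1097134}} = \sqrt{- \frac{1525016259}{1097134}} = \frac{3 i \sqrt{185905243144634}}{1097134}$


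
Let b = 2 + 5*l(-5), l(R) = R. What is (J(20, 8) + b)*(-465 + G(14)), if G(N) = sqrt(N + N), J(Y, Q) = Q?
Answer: 6975 - 30*sqrt(7) ≈ 6895.6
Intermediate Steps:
G(N) = sqrt(2)*sqrt(N) (G(N) = sqrt(2*N) = sqrt(2)*sqrt(N))
b = -23 (b = 2 + 5*(-5) = 2 - 25 = -23)
(J(20, 8) + b)*(-465 + G(14)) = (8 - 23)*(-465 + sqrt(2)*sqrt(14)) = -15*(-465 + 2*sqrt(7)) = 6975 - 30*sqrt(7)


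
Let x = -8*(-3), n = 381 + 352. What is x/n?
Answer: 24/733 ≈ 0.032742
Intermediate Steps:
n = 733
x = 24
x/n = 24/733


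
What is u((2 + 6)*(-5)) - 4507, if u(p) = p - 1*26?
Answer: -4573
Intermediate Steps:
u(p) = -26 + p (u(p) = p - 26 = -26 + p)
u((2 + 6)*(-5)) - 4507 = (-26 + (2 + 6)*(-5)) - 4507 = (-26 + 8*(-5)) - 4507 = (-26 - 40) - 4507 = -66 - 4507 = -4573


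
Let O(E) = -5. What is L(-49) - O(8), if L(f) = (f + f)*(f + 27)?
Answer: 2161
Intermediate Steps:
L(f) = 2*f*(27 + f) (L(f) = (2*f)*(27 + f) = 2*f*(27 + f))
L(-49) - O(8) = 2*(-49)*(27 - 49) - 1*(-5) = 2*(-49)*(-22) + 5 = 2156 + 5 = 2161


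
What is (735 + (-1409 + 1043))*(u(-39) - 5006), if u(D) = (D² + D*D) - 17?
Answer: -730989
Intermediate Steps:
u(D) = -17 + 2*D² (u(D) = (D² + D²) - 17 = 2*D² - 17 = -17 + 2*D²)
(735 + (-1409 + 1043))*(u(-39) - 5006) = (735 + (-1409 + 1043))*((-17 + 2*(-39)²) - 5006) = (735 - 366)*((-17 + 2*1521) - 5006) = 369*((-17 + 3042) - 5006) = 369*(3025 - 5006) = 369*(-1981) = -730989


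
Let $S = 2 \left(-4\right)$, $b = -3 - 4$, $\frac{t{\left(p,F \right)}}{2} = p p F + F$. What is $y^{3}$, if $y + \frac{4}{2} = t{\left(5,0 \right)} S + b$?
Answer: $-729$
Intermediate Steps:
$t{\left(p,F \right)} = 2 F + 2 F p^{2}$ ($t{\left(p,F \right)} = 2 \left(p p F + F\right) = 2 \left(p^{2} F + F\right) = 2 \left(F p^{2} + F\right) = 2 \left(F + F p^{2}\right) = 2 F + 2 F p^{2}$)
$b = -7$ ($b = -3 - 4 = -7$)
$S = -8$
$y = -9$ ($y = -2 - \left(7 - 2 \cdot 0 \left(1 + 5^{2}\right) \left(-8\right)\right) = -2 - \left(7 - 2 \cdot 0 \left(1 + 25\right) \left(-8\right)\right) = -2 - \left(7 - 2 \cdot 0 \cdot 26 \left(-8\right)\right) = -2 + \left(0 \left(-8\right) - 7\right) = -2 + \left(0 - 7\right) = -2 - 7 = -9$)
$y^{3} = \left(-9\right)^{3} = -729$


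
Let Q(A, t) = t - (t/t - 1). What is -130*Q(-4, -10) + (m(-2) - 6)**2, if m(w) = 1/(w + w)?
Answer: 21425/16 ≈ 1339.1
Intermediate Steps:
Q(A, t) = t (Q(A, t) = t - (1 - 1) = t - 1*0 = t + 0 = t)
m(w) = 1/(2*w)
-130*Q(-4, -10) + (m(-2) - 6)**2 = -130*(-10) + ((1/2)/(-2) - 6)**2 = 1300 + ((1/2)*(-1/2) - 6)**2 = 1300 + (-1/4 - 6)**2 = 1300 + (-25/4)**2 = 1300 + 625/16 = 21425/16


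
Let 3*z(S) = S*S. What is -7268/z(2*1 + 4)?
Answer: -1817/3 ≈ -605.67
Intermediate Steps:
z(S) = S²/3 (z(S) = (S*S)/3 = S²/3)
-7268/z(2*1 + 4) = -7268*3/(2*1 + 4)² = -7268*3/(2 + 4)² = -7268/((⅓)*6²) = -7268/((⅓)*36) = -7268/12 = -7268*1/12 = -1817/3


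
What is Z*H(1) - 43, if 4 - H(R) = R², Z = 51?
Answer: 110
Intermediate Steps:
H(R) = 4 - R²
Z*H(1) - 43 = 51*(4 - 1*1²) - 43 = 51*(4 - 1*1) - 43 = 51*(4 - 1) - 43 = 51*3 - 43 = 153 - 43 = 110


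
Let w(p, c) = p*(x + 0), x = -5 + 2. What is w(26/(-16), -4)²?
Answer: 1521/64 ≈ 23.766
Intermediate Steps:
x = -3
w(p, c) = -3*p (w(p, c) = p*(-3 + 0) = p*(-3) = -3*p)
w(26/(-16), -4)² = (-78/(-16))² = (-78*(-1)/16)² = (-3*(-13/8))² = (39/8)² = 1521/64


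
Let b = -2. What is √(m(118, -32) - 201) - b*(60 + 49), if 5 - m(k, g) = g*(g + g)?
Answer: 218 + 2*I*√561 ≈ 218.0 + 47.371*I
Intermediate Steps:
m(k, g) = 5 - 2*g² (m(k, g) = 5 - g*(g + g) = 5 - g*2*g = 5 - 2*g²)
√(m(118, -32) - 201) - b*(60 + 49) = √((5 - 2*(-32)²) - 201) - (-2)*(60 + 49) = √((5 - 2*1024) - 201) - (-2)*109 = √((5 - 2048) - 201) - 1*(-218) = √(-2043 - 201) + 218 = √(-2244) + 218 = 2*I*√561 + 218 = 218 + 2*I*√561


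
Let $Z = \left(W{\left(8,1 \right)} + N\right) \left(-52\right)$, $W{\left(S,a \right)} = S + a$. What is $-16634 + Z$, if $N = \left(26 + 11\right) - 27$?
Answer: $-17622$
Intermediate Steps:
$N = 10$ ($N = 37 - 27 = 10$)
$Z = -988$ ($Z = \left(\left(8 + 1\right) + 10\right) \left(-52\right) = \left(9 + 10\right) \left(-52\right) = 19 \left(-52\right) = -988$)
$-16634 + Z = -16634 - 988 = -17622$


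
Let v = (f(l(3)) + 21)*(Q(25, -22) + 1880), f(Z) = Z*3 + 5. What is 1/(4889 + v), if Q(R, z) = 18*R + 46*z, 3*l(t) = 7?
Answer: 1/48383 ≈ 2.0668e-5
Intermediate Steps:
l(t) = 7/3 (l(t) = (⅓)*7 = 7/3)
f(Z) = 5 + 3*Z (f(Z) = 3*Z + 5 = 5 + 3*Z)
v = 43494 (v = ((5 + 3*(7/3)) + 21)*((18*25 + 46*(-22)) + 1880) = ((5 + 7) + 21)*((450 - 1012) + 1880) = (12 + 21)*(-562 + 1880) = 33*1318 = 43494)
1/(4889 + v) = 1/(4889 + 43494) = 1/48383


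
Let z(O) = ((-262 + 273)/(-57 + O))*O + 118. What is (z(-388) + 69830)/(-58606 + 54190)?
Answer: -3891391/245640 ≈ -15.842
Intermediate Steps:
z(O) = 118 + 11*O/(-57 + O) (z(O) = (11/(-57 + O))*O + 118 = 11*O/(-57 + O) + 118 = 118 + 11*O/(-57 + O))
(z(-388) + 69830)/(-58606 + 54190) = (3*(-2242 + 43*(-388))/(-57 - 388) + 69830)/(-58606 + 54190) = (3*(-2242 - 16684)/(-445) + 69830)/(-4416) = (3*(-1/445)*(-18926) + 69830)*(-1/4416) = (56778/445 + 69830)*(-1/4416) = (31131128/445)*(-1/4416) = -3891391/245640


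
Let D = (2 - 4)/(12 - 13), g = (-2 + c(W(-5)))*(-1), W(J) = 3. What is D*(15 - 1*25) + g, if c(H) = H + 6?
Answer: -27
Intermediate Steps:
c(H) = 6 + H
g = -7 (g = (-2 + (6 + 3))*(-1) = (-2 + 9)*(-1) = 7*(-1) = -7)
D = 2 (D = -2/(-1) = -2*(-1) = 2)
D*(15 - 1*25) + g = 2*(15 - 1*25) - 7 = 2*(15 - 25) - 7 = 2*(-10) - 7 = -20 - 7 = -27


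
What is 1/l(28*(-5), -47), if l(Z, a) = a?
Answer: -1/47 ≈ -0.021277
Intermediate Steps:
1/l(28*(-5), -47) = 1/(-47) = -1/47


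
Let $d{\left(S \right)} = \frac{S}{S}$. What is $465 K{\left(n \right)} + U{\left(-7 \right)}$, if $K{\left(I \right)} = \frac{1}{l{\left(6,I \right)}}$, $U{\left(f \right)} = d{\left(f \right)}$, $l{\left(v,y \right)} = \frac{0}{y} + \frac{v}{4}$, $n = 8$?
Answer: $311$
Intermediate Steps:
$l{\left(v,y \right)} = \frac{v}{4}$ ($l{\left(v,y \right)} = 0 + v \frac{1}{4} = 0 + \frac{v}{4} = \frac{v}{4}$)
$d{\left(S \right)} = 1$
$U{\left(f \right)} = 1$
$K{\left(I \right)} = \frac{2}{3}$ ($K{\left(I \right)} = \frac{1}{\frac{1}{4} \cdot 6} = \frac{1}{\frac{3}{2}} = \frac{2}{3}$)
$465 K{\left(n \right)} + U{\left(-7 \right)} = 465 \cdot \frac{2}{3} + 1 = 310 + 1 = 311$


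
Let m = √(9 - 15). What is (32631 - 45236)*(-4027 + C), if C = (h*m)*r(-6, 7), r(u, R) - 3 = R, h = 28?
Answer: 50760335 - 3529400*I*√6 ≈ 5.076e+7 - 8.6452e+6*I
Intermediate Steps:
r(u, R) = 3 + R
m = I*√6 (m = √(-6) = I*√6 ≈ 2.4495*I)
C = 280*I*√6 (C = (28*(I*√6))*(3 + 7) = (28*I*√6)*10 = 280*I*√6 ≈ 685.86*I)
(32631 - 45236)*(-4027 + C) = (32631 - 45236)*(-4027 + 280*I*√6) = -12605*(-4027 + 280*I*√6) = 50760335 - 3529400*I*√6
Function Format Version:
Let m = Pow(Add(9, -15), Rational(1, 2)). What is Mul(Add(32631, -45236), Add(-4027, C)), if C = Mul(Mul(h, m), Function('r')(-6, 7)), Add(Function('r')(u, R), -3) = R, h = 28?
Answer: Add(50760335, Mul(-3529400, I, Pow(6, Rational(1, 2)))) ≈ Add(5.0760e+7, Mul(-8.6452e+6, I))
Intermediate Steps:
Function('r')(u, R) = Add(3, R)
m = Mul(I, Pow(6, Rational(1, 2))) (m = Pow(-6, Rational(1, 2)) = Mul(I, Pow(6, Rational(1, 2))) ≈ Mul(2.4495, I))
C = Mul(280, I, Pow(6, Rational(1, 2))) (C = Mul(Mul(28, Mul(I, Pow(6, Rational(1, 2)))), Add(3, 7)) = Mul(Mul(28, I, Pow(6, Rational(1, 2))), 10) = Mul(280, I, Pow(6, Rational(1, 2))) ≈ Mul(685.86, I))
Mul(Add(32631, -45236), Add(-4027, C)) = Mul(Add(32631, -45236), Add(-4027, Mul(280, I, Pow(6, Rational(1, 2))))) = Mul(-12605, Add(-4027, Mul(280, I, Pow(6, Rational(1, 2))))) = Add(50760335, Mul(-3529400, I, Pow(6, Rational(1, 2))))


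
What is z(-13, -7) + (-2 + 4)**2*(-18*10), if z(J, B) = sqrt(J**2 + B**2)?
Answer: -720 + sqrt(218) ≈ -705.24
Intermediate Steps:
z(J, B) = sqrt(B**2 + J**2)
z(-13, -7) + (-2 + 4)**2*(-18*10) = sqrt((-7)**2 + (-13)**2) + (-2 + 4)**2*(-18*10) = sqrt(49 + 169) + 2**2*(-180) = sqrt(218) + 4*(-180) = sqrt(218) - 720 = -720 + sqrt(218)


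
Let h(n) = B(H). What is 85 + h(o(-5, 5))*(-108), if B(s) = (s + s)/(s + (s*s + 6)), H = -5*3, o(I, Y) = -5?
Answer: 100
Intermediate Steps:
H = -15
B(s) = 2*s/(6 + s + s²) (B(s) = (2*s)/(s + (s² + 6)) = (2*s)/(s + (6 + s²)) = (2*s)/(6 + s + s²) = 2*s/(6 + s + s²))
h(n) = -5/36 (h(n) = 2*(-15)/(6 - 15 + (-15)²) = 2*(-15)/(6 - 15 + 225) = 2*(-15)/216 = 2*(-15)*(1/216) = -5/36)
85 + h(o(-5, 5))*(-108) = 85 - 5/36*(-108) = 85 + 15 = 100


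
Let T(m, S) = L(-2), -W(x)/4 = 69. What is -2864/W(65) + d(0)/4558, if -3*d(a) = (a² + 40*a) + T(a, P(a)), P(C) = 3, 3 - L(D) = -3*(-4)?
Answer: 3263735/314502 ≈ 10.377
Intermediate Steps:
L(D) = -9 (L(D) = 3 - (-3)*(-4) = 3 - 1*12 = 3 - 12 = -9)
W(x) = -276 (W(x) = -4*69 = -276)
T(m, S) = -9
d(a) = 3 - 40*a/3 - a²/3 (d(a) = -((a² + 40*a) - 9)/3 = -(-9 + a² + 40*a)/3 = 3 - 40*a/3 - a²/3)
-2864/W(65) + d(0)/4558 = -2864/(-276) + (3 - 40/3*0 - ⅓*0²)/4558 = -2864*(-1/276) + (3 + 0 - ⅓*0)*(1/4558) = 716/69 + (3 + 0 + 0)*(1/4558) = 716/69 + 3*(1/4558) = 716/69 + 3/4558 = 3263735/314502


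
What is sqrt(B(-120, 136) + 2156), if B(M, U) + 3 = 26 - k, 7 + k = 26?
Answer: 12*sqrt(15) ≈ 46.476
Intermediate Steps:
k = 19 (k = -7 + 26 = 19)
B(M, U) = 4 (B(M, U) = -3 + (26 - 1*19) = -3 + (26 - 19) = -3 + 7 = 4)
sqrt(B(-120, 136) + 2156) = sqrt(4 + 2156) = sqrt(2160) = 12*sqrt(15)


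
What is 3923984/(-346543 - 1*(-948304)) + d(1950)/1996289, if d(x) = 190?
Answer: 7833520429966/1201288864929 ≈ 6.5209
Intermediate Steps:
3923984/(-346543 - 1*(-948304)) + d(1950)/1996289 = 3923984/(-346543 - 1*(-948304)) + 190/1996289 = 3923984/(-346543 + 948304) + 190*(1/1996289) = 3923984/601761 + 190/1996289 = 7833520429966/1201288864929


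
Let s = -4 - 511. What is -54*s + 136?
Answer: 27946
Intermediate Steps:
s = -515
-54*s + 136 = -54*(-515) + 136 = 27810 + 136 = 27946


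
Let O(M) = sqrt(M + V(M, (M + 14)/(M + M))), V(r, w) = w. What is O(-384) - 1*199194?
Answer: -199194 + I*sqrt(883626)/48 ≈ -1.9919e+5 + 19.584*I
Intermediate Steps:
O(M) = sqrt(M + (14 + M)/(2*M)) (O(M) = sqrt(M + (M + 14)/(M + M)) = sqrt(M + (14 + M)/((2*M))) = sqrt(M + (14 + M)*(1/(2*M))) = sqrt(M + (14 + M)/(2*M)))
O(-384) - 1*199194 = sqrt(2 + 4*(-384) + 28/(-384))/2 - 1*199194 = sqrt(2 - 1536 + 28*(-1/384))/2 - 199194 = sqrt(2 - 1536 - 7/96)/2 - 199194 = sqrt(-147271/96)/2 - 199194 = (I*sqrt(883626)/24)/2 - 199194 = I*sqrt(883626)/48 - 199194 = -199194 + I*sqrt(883626)/48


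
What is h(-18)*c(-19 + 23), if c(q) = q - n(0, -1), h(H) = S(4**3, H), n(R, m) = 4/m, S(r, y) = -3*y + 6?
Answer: 480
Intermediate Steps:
S(r, y) = 6 - 3*y
h(H) = 6 - 3*H
c(q) = 4 + q (c(q) = q - 4/(-1) = q - 4*(-1) = q - 1*(-4) = q + 4 = 4 + q)
h(-18)*c(-19 + 23) = (6 - 3*(-18))*(4 + (-19 + 23)) = (6 + 54)*(4 + 4) = 60*8 = 480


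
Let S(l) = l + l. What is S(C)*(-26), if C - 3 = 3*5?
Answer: -936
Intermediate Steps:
C = 18 (C = 3 + 3*5 = 3 + 15 = 18)
S(l) = 2*l
S(C)*(-26) = (2*18)*(-26) = 36*(-26) = -936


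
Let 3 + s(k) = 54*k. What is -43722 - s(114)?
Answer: -49875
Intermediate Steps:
s(k) = -3 + 54*k
-43722 - s(114) = -43722 - (-3 + 54*114) = -43722 - (-3 + 6156) = -43722 - 1*6153 = -43722 - 6153 = -49875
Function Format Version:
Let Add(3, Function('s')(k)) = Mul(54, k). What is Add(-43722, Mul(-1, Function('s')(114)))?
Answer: -49875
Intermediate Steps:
Function('s')(k) = Add(-3, Mul(54, k))
Add(-43722, Mul(-1, Function('s')(114))) = Add(-43722, Mul(-1, Add(-3, Mul(54, 114)))) = Add(-43722, Mul(-1, Add(-3, 6156))) = Add(-43722, Mul(-1, 6153)) = Add(-43722, -6153) = -49875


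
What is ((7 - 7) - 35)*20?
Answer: -700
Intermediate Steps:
((7 - 7) - 35)*20 = (0 - 35)*20 = -35*20 = -700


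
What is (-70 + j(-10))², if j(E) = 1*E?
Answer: 6400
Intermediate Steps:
j(E) = E
(-70 + j(-10))² = (-70 - 10)² = (-80)² = 6400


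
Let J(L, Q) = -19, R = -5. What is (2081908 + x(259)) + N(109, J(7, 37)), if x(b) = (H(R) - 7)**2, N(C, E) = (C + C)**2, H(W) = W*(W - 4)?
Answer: 2130876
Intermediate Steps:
H(W) = W*(-4 + W)
N(C, E) = 4*C**2 (N(C, E) = (2*C)**2 = 4*C**2)
x(b) = 1444 (x(b) = (-5*(-4 - 5) - 7)**2 = (-5*(-9) - 7)**2 = (45 - 7)**2 = 38**2 = 1444)
(2081908 + x(259)) + N(109, J(7, 37)) = (2081908 + 1444) + 4*109**2 = 2083352 + 4*11881 = 2083352 + 47524 = 2130876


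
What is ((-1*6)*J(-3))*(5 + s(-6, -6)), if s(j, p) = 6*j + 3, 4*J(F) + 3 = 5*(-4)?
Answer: -966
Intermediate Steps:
J(F) = -23/4 (J(F) = -¾ + (5*(-4))/4 = -¾ + (¼)*(-20) = -¾ - 5 = -23/4)
s(j, p) = 3 + 6*j
((-1*6)*J(-3))*(5 + s(-6, -6)) = (-1*6*(-23/4))*(5 + (3 + 6*(-6))) = (-6*(-23/4))*(5 + (3 - 36)) = 69*(5 - 33)/2 = (69/2)*(-28) = -966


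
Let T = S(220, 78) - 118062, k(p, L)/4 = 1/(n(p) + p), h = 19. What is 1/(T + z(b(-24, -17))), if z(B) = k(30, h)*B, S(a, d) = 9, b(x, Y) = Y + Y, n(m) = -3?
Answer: -27/3187567 ≈ -8.4704e-6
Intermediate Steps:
b(x, Y) = 2*Y
k(p, L) = 4/(-3 + p)
z(B) = 4*B/27 (z(B) = (4/(-3 + 30))*B = (4/27)*B = (4*(1/27))*B = 4*B/27)
T = -118053 (T = 9 - 118062 = -118053)
1/(T + z(b(-24, -17))) = 1/(-118053 + 4*(2*(-17))/27) = 1/(-118053 + (4/27)*(-34)) = 1/(-118053 - 136/27) = 1/(-3187567/27) = -27/3187567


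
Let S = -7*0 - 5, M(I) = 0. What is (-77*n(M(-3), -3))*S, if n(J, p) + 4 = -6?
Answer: -3850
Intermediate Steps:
n(J, p) = -10 (n(J, p) = -4 - 6 = -10)
S = -5 (S = 0 - 5 = -5)
(-77*n(M(-3), -3))*S = -77*(-10)*(-5) = 770*(-5) = -3850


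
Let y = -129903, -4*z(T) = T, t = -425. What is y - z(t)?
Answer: -520037/4 ≈ -1.3001e+5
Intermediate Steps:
z(T) = -T/4
y - z(t) = -129903 - (-1)*(-425)/4 = -129903 - 1*425/4 = -129903 - 425/4 = -520037/4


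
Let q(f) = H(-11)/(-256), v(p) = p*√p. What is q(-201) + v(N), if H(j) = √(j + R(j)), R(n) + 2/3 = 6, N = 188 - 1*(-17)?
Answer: 205*√205 - I*√51/768 ≈ 2935.2 - 0.0092987*I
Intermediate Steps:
N = 205 (N = 188 + 17 = 205)
R(n) = 16/3 (R(n) = -⅔ + 6 = 16/3)
v(p) = p^(3/2)
H(j) = √(16/3 + j) (H(j) = √(j + 16/3) = √(16/3 + j))
q(f) = -I*√51/768 (q(f) = (√(48 + 9*(-11))/3)/(-256) = (√(48 - 99)/3)*(-1/256) = (√(-51)/3)*(-1/256) = ((I*√51)/3)*(-1/256) = (I*√51/3)*(-1/256) = -I*√51/768)
q(-201) + v(N) = -I*√51/768 + 205^(3/2) = -I*√51/768 + 205*√205 = 205*√205 - I*√51/768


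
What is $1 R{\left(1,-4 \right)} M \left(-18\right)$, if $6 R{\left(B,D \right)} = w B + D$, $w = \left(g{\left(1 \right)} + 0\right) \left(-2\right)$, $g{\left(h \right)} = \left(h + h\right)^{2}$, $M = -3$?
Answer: $-108$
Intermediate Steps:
$g{\left(h \right)} = 4 h^{2}$ ($g{\left(h \right)} = \left(2 h\right)^{2} = 4 h^{2}$)
$w = -8$ ($w = \left(4 \cdot 1^{2} + 0\right) \left(-2\right) = \left(4 \cdot 1 + 0\right) \left(-2\right) = \left(4 + 0\right) \left(-2\right) = 4 \left(-2\right) = -8$)
$R{\left(B,D \right)} = - \frac{4 B}{3} + \frac{D}{6}$ ($R{\left(B,D \right)} = \frac{- 8 B + D}{6} = \frac{D - 8 B}{6} = - \frac{4 B}{3} + \frac{D}{6}$)
$1 R{\left(1,-4 \right)} M \left(-18\right) = 1 \left(\left(- \frac{4}{3}\right) 1 + \frac{1}{6} \left(-4\right)\right) \left(-3\right) \left(-18\right) = 1 \left(- \frac{4}{3} - \frac{2}{3}\right) \left(-3\right) \left(-18\right) = 1 \left(-2\right) \left(-3\right) \left(-18\right) = \left(-2\right) \left(-3\right) \left(-18\right) = 6 \left(-18\right) = -108$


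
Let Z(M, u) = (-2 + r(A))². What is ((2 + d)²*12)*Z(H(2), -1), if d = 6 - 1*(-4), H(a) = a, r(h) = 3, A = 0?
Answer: 1728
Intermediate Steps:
d = 10 (d = 6 + 4 = 10)
Z(M, u) = 1 (Z(M, u) = (-2 + 3)² = 1² = 1)
((2 + d)²*12)*Z(H(2), -1) = ((2 + 10)²*12)*1 = (12²*12)*1 = (144*12)*1 = 1728*1 = 1728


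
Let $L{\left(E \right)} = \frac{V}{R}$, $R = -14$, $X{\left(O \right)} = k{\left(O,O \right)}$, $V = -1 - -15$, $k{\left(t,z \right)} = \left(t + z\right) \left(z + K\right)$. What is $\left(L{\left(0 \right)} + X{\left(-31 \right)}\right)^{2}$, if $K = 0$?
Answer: $3690241$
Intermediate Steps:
$k{\left(t,z \right)} = z \left(t + z\right)$ ($k{\left(t,z \right)} = \left(t + z\right) \left(z + 0\right) = \left(t + z\right) z = z \left(t + z\right)$)
$V = 14$ ($V = -1 + 15 = 14$)
$X{\left(O \right)} = 2 O^{2}$ ($X{\left(O \right)} = O \left(O + O\right) = O 2 O = 2 O^{2}$)
$L{\left(E \right)} = -1$ ($L{\left(E \right)} = \frac{14}{-14} = 14 \left(- \frac{1}{14}\right) = -1$)
$\left(L{\left(0 \right)} + X{\left(-31 \right)}\right)^{2} = \left(-1 + 2 \left(-31\right)^{2}\right)^{2} = \left(-1 + 2 \cdot 961\right)^{2} = \left(-1 + 1922\right)^{2} = 1921^{2} = 3690241$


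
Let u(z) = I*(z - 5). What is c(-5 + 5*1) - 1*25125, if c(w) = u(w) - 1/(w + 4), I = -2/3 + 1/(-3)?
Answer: -100481/4 ≈ -25120.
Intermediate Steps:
I = -1 (I = -2*1/3 + 1*(-1/3) = -2/3 - 1/3 = -1)
u(z) = 5 - z (u(z) = -(z - 5) = -(-5 + z) = 5 - z)
c(w) = 5 - w - 1/(4 + w) (c(w) = (5 - w) - 1/(w + 4) = (5 - w) - 1/(4 + w) = 5 - w - 1/(4 + w))
c(-5 + 5*1) - 1*25125 = (19 + (-5 + 5*1) - (-5 + 5*1)**2)/(4 + (-5 + 5*1)) - 1*25125 = (19 + (-5 + 5) - (-5 + 5)**2)/(4 + (-5 + 5)) - 25125 = (19 + 0 - 1*0**2)/(4 + 0) - 25125 = (19 + 0 - 1*0)/4 - 25125 = (19 + 0 + 0)/4 - 25125 = (1/4)*19 - 25125 = 19/4 - 25125 = -100481/4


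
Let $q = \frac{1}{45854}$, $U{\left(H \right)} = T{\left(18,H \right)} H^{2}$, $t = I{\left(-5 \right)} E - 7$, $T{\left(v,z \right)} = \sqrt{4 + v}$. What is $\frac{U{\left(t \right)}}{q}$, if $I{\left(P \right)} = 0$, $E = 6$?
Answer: $2246846 \sqrt{22} \approx 1.0539 \cdot 10^{7}$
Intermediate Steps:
$t = -7$ ($t = 0 \cdot 6 - 7 = 0 - 7 = -7$)
$U{\left(H \right)} = \sqrt{22} H^{2}$ ($U{\left(H \right)} = \sqrt{4 + 18} H^{2} = \sqrt{22} H^{2}$)
$q = \frac{1}{45854} \approx 2.1808 \cdot 10^{-5}$
$\frac{U{\left(t \right)}}{q} = \sqrt{22} \left(-7\right)^{2} \frac{1}{\frac{1}{45854}} = \sqrt{22} \cdot 49 \cdot 45854 = 49 \sqrt{22} \cdot 45854 = 2246846 \sqrt{22}$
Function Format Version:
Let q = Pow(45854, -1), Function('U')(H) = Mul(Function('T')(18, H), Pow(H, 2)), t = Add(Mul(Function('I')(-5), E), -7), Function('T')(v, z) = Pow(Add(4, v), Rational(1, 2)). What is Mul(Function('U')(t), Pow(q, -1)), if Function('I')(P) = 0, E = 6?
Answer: Mul(2246846, Pow(22, Rational(1, 2))) ≈ 1.0539e+7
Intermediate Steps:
t = -7 (t = Add(Mul(0, 6), -7) = Add(0, -7) = -7)
Function('U')(H) = Mul(Pow(22, Rational(1, 2)), Pow(H, 2)) (Function('U')(H) = Mul(Pow(Add(4, 18), Rational(1, 2)), Pow(H, 2)) = Mul(Pow(22, Rational(1, 2)), Pow(H, 2)))
q = Rational(1, 45854) ≈ 2.1808e-5
Mul(Function('U')(t), Pow(q, -1)) = Mul(Mul(Pow(22, Rational(1, 2)), Pow(-7, 2)), Pow(Rational(1, 45854), -1)) = Mul(Mul(Pow(22, Rational(1, 2)), 49), 45854) = Mul(Mul(49, Pow(22, Rational(1, 2))), 45854) = Mul(2246846, Pow(22, Rational(1, 2)))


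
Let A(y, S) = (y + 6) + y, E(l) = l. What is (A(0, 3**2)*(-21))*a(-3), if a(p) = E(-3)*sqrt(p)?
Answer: 378*I*sqrt(3) ≈ 654.71*I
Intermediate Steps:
A(y, S) = 6 + 2*y (A(y, S) = (6 + y) + y = 6 + 2*y)
a(p) = -3*sqrt(p)
(A(0, 3**2)*(-21))*a(-3) = ((6 + 2*0)*(-21))*(-3*I*sqrt(3)) = ((6 + 0)*(-21))*(-3*I*sqrt(3)) = (6*(-21))*(-3*I*sqrt(3)) = -(-378)*I*sqrt(3) = 378*I*sqrt(3)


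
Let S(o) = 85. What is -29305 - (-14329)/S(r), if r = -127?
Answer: -2476596/85 ≈ -29136.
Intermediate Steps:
-29305 - (-14329)/S(r) = -29305 - (-14329)/85 = -29305 - 1*(-14329/85) = -29305 + 14329/85 = -2476596/85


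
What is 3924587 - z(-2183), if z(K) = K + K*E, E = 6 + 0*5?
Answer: 3939868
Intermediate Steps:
E = 6 (E = 6 + 0 = 6)
z(K) = 7*K (z(K) = K + K*6 = K + 6*K = 7*K)
3924587 - z(-2183) = 3924587 - 7*(-2183) = 3924587 - 1*(-15281) = 3924587 + 15281 = 3939868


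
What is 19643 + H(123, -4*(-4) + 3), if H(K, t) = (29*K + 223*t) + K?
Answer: 27570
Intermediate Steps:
H(K, t) = 30*K + 223*t
19643 + H(123, -4*(-4) + 3) = 19643 + (30*123 + 223*(-4*(-4) + 3)) = 19643 + (3690 + 223*(16 + 3)) = 19643 + (3690 + 223*19) = 19643 + (3690 + 4237) = 19643 + 7927 = 27570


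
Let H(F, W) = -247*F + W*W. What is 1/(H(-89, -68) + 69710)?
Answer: 1/96317 ≈ 1.0382e-5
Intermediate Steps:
H(F, W) = W² - 247*F (H(F, W) = -247*F + W² = W² - 247*F)
1/(H(-89, -68) + 69710) = 1/(((-68)² - 247*(-89)) + 69710) = 1/((4624 + 21983) + 69710) = 1/(26607 + 69710) = 1/96317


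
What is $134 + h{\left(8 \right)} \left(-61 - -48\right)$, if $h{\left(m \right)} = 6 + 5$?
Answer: $-9$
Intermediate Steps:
$h{\left(m \right)} = 11$
$134 + h{\left(8 \right)} \left(-61 - -48\right) = 134 + 11 \left(-61 - -48\right) = 134 + 11 \left(-61 + 48\right) = 134 + 11 \left(-13\right) = 134 - 143 = -9$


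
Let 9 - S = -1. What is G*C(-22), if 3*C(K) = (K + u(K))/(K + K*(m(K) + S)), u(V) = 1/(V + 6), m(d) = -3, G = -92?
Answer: -8119/2112 ≈ -3.8442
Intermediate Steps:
u(V) = 1/(6 + V)
S = 10 (S = 9 - 1*(-1) = 9 + 1 = 10)
C(K) = (K + 1/(6 + K))/(24*K) (C(K) = ((K + 1/(6 + K))/(K + K*(-3 + 10)))/3 = ((K + 1/(6 + K))/(K + K*7))/3 = ((K + 1/(6 + K))/(K + 7*K))/3 = ((K + 1/(6 + K))/((8*K)))/3 = ((K + 1/(6 + K))*(1/(8*K)))/3 = ((K + 1/(6 + K))/(8*K))/3 = (K + 1/(6 + K))/(24*K))
G*C(-22) = -23*(1 - 22*(6 - 22))/(6*(-22)*(6 - 22)) = -23*(-1)*(1 - 22*(-16))/(6*22*(-16)) = -23*(-1)*(-1)*(1 + 352)/(6*22*16) = -23*(-1)*(-1)*353/(6*22*16) = -92*353/8448 = -8119/2112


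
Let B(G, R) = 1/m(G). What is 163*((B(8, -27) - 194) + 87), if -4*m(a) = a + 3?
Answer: -192503/11 ≈ -17500.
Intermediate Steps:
m(a) = -¾ - a/4 (m(a) = -(a + 3)/4 = -(3 + a)/4 = -¾ - a/4)
B(G, R) = 1/(-¾ - G/4)
163*((B(8, -27) - 194) + 87) = 163*((-4/(3 + 8) - 194) + 87) = 163*((-4/11 - 194) + 87) = 163*(-2138/11 + 87) = 163*(-1181/11) = -192503/11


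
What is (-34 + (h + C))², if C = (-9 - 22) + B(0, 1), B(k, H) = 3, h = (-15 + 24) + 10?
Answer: 1849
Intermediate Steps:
h = 19 (h = 9 + 10 = 19)
C = -28 (C = (-9 - 22) + 3 = -31 + 3 = -28)
(-34 + (h + C))² = (-34 + (19 - 28))² = (-34 - 9)² = (-43)² = 1849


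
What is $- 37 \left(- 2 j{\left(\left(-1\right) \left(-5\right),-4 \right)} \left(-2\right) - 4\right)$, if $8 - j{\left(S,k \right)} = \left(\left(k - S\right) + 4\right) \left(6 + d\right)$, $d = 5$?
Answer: $-9176$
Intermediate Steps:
$j{\left(S,k \right)} = -36 - 11 k + 11 S$ ($j{\left(S,k \right)} = 8 - \left(\left(k - S\right) + 4\right) \left(6 + 5\right) = 8 - \left(4 + k - S\right) 11 = 8 - \left(44 - 11 S + 11 k\right) = -36 - 11 k + 11 S$)
$- 37 \left(- 2 j{\left(\left(-1\right) \left(-5\right),-4 \right)} \left(-2\right) - 4\right) = - 37 \left(- 2 \left(-36 - -44 + 11 \left(\left(-1\right) \left(-5\right)\right)\right) \left(-2\right) - 4\right) = - 37 \left(- 2 \left(-36 + 44 + 11 \cdot 5\right) \left(-2\right) - 4\right) = - 37 \left(- 2 \left(-36 + 44 + 55\right) \left(-2\right) - 4\right) = - 37 \left(\left(-2\right) 63 \left(-2\right) - 4\right) = - 37 \left(\left(-126\right) \left(-2\right) - 4\right) = - 37 \left(252 - 4\right) = \left(-37\right) 248 = -9176$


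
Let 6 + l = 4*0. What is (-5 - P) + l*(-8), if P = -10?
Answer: 53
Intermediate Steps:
l = -6 (l = -6 + 4*0 = -6 + 0 = -6)
(-5 - P) + l*(-8) = (-5 - 1*(-10)) - 6*(-8) = (-5 + 10) + 48 = 5 + 48 = 53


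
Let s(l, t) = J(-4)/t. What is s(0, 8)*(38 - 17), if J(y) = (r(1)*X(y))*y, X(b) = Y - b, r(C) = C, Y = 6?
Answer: -105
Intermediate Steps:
X(b) = 6 - b
J(y) = y*(6 - y) (J(y) = (1*(6 - y))*y = (6 - y)*y = y*(6 - y))
s(l, t) = -40/t (s(l, t) = (-4*(6 - 1*(-4)))/t = (-4*(6 + 4))/t = (-4*10)/t = -40/t)
s(0, 8)*(38 - 17) = (-40/8)*(38 - 17) = -40*⅛*21 = -5*21 = -105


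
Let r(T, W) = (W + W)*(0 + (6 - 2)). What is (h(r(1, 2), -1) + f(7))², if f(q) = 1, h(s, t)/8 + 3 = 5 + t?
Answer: 81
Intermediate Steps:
r(T, W) = 8*W (r(T, W) = (2*W)*(0 + 4) = (2*W)*4 = 8*W)
h(s, t) = 16 + 8*t (h(s, t) = -24 + 8*(5 + t) = -24 + (40 + 8*t) = 16 + 8*t)
(h(r(1, 2), -1) + f(7))² = ((16 + 8*(-1)) + 1)² = ((16 - 8) + 1)² = (8 + 1)² = 9² = 81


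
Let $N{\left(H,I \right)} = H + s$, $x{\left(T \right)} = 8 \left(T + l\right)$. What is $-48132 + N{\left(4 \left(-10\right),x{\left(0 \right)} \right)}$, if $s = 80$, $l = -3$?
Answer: $-48092$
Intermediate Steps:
$x{\left(T \right)} = -24 + 8 T$ ($x{\left(T \right)} = 8 \left(T - 3\right) = 8 \left(-3 + T\right) = -24 + 8 T$)
$N{\left(H,I \right)} = 80 + H$ ($N{\left(H,I \right)} = H + 80 = 80 + H$)
$-48132 + N{\left(4 \left(-10\right),x{\left(0 \right)} \right)} = -48132 + \left(80 + 4 \left(-10\right)\right) = -48132 + \left(80 - 40\right) = -48132 + 40 = -48092$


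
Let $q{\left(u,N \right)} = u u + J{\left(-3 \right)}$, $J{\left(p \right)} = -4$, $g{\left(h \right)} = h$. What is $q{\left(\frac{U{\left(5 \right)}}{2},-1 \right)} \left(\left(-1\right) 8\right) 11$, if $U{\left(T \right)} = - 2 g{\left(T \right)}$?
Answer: $-1848$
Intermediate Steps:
$U{\left(T \right)} = - 2 T$
$q{\left(u,N \right)} = -4 + u^{2}$ ($q{\left(u,N \right)} = u u - 4 = u^{2} - 4 = -4 + u^{2}$)
$q{\left(\frac{U{\left(5 \right)}}{2},-1 \right)} \left(\left(-1\right) 8\right) 11 = \left(-4 + \left(\frac{\left(-2\right) 5}{2}\right)^{2}\right) \left(\left(-1\right) 8\right) 11 = \left(-4 + \left(\left(-10\right) \frac{1}{2}\right)^{2}\right) \left(-8\right) 11 = \left(-4 + \left(-5\right)^{2}\right) \left(-8\right) 11 = \left(-4 + 25\right) \left(-8\right) 11 = 21 \left(-8\right) 11 = \left(-168\right) 11 = -1848$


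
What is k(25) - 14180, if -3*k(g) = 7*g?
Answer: -42715/3 ≈ -14238.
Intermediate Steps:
k(g) = -7*g/3
k(25) - 14180 = -7/3*25 - 14180 = -175/3 - 14180 = -42715/3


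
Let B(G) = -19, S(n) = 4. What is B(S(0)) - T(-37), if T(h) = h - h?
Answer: -19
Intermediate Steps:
T(h) = 0
B(S(0)) - T(-37) = -19 - 1*0 = -19 + 0 = -19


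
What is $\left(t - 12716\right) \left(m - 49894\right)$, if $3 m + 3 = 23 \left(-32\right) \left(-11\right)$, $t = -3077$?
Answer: $\frac{2236115077}{3} \approx 7.4537 \cdot 10^{8}$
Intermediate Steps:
$m = \frac{8093}{3}$ ($m = -1 + \frac{23 \left(-32\right) \left(-11\right)}{3} = -1 + \frac{\left(-736\right) \left(-11\right)}{3} = -1 + \frac{1}{3} \cdot 8096 = -1 + \frac{8096}{3} = \frac{8093}{3} \approx 2697.7$)
$\left(t - 12716\right) \left(m - 49894\right) = \left(-3077 - 12716\right) \left(\frac{8093}{3} - 49894\right) = \left(-15793\right) \left(- \frac{141589}{3}\right) = \frac{2236115077}{3}$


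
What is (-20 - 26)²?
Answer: 2116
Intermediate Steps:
(-20 - 26)² = (-46)² = 2116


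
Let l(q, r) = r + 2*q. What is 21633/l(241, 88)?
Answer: 7211/190 ≈ 37.953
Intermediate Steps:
21633/l(241, 88) = 21633/(88 + 2*241) = 21633/(88 + 482) = 21633/570 = 21633*(1/570) = 7211/190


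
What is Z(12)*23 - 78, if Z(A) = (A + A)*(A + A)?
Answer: 13170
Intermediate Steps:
Z(A) = 4*A² (Z(A) = (2*A)*(2*A) = 4*A²)
Z(12)*23 - 78 = (4*12²)*23 - 78 = (4*144)*23 - 78 = 576*23 - 78 = 13248 - 78 = 13170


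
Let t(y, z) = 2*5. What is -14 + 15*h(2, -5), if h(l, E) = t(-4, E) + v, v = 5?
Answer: 211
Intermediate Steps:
t(y, z) = 10
h(l, E) = 15 (h(l, E) = 10 + 5 = 15)
-14 + 15*h(2, -5) = -14 + 15*15 = -14 + 225 = 211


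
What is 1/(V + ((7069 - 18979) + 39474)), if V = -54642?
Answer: -1/27078 ≈ -3.6930e-5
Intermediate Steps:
1/(V + ((7069 - 18979) + 39474)) = 1/(-54642 + ((7069 - 18979) + 39474)) = 1/(-54642 + (-11910 + 39474)) = 1/(-54642 + 27564) = 1/(-27078) = -1/27078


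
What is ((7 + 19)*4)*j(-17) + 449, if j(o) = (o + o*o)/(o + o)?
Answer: -383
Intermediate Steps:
j(o) = (o + o²)/(2*o) (j(o) = (o + o²)/((2*o)) = (o + o²)*(1/(2*o)) = (o + o²)/(2*o))
((7 + 19)*4)*j(-17) + 449 = ((7 + 19)*4)*(½ + (½)*(-17)) + 449 = (26*4)*(½ - 17/2) + 449 = 104*(-8) + 449 = -832 + 449 = -383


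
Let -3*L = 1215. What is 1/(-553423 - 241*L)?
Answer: -1/455818 ≈ -2.1939e-6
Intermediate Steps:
L = -405 (L = -⅓*1215 = -405)
1/(-553423 - 241*L) = 1/(-553423 - 241*(-405)) = 1/(-553423 + 97605) = 1/(-455818) = -1/455818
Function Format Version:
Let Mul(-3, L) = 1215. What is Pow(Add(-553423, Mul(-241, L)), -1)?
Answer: Rational(-1, 455818) ≈ -2.1939e-6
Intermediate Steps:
L = -405 (L = Mul(Rational(-1, 3), 1215) = -405)
Pow(Add(-553423, Mul(-241, L)), -1) = Pow(Add(-553423, Mul(-241, -405)), -1) = Pow(Add(-553423, 97605), -1) = Pow(-455818, -1) = Rational(-1, 455818)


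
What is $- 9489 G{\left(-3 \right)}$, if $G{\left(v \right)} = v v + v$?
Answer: $-56934$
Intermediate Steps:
$G{\left(v \right)} = v + v^{2}$ ($G{\left(v \right)} = v^{2} + v = v + v^{2}$)
$- 9489 G{\left(-3 \right)} = - 9489 \left(- 3 \left(1 - 3\right)\right) = - 9489 \left(\left(-3\right) \left(-2\right)\right) = \left(-9489\right) 6 = -56934$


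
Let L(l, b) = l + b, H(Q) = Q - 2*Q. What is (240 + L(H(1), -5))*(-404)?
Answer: -94536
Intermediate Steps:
H(Q) = -Q
L(l, b) = b + l
(240 + L(H(1), -5))*(-404) = (240 + (-5 - 1*1))*(-404) = (240 + (-5 - 1))*(-404) = (240 - 6)*(-404) = 234*(-404) = -94536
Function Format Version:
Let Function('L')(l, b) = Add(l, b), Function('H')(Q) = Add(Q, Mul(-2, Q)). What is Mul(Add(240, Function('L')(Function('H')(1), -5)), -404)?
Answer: -94536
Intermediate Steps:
Function('H')(Q) = Mul(-1, Q)
Function('L')(l, b) = Add(b, l)
Mul(Add(240, Function('L')(Function('H')(1), -5)), -404) = Mul(Add(240, Add(-5, Mul(-1, 1))), -404) = Mul(Add(240, Add(-5, -1)), -404) = Mul(Add(240, -6), -404) = Mul(234, -404) = -94536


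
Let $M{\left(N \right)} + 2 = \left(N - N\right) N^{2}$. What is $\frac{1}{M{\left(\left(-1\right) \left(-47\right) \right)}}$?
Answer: $- \frac{1}{2} \approx -0.5$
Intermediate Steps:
$M{\left(N \right)} = -2$ ($M{\left(N \right)} = -2 + \left(N - N\right) N^{2} = -2 + 0 N^{2} = -2 + 0 = -2$)
$\frac{1}{M{\left(\left(-1\right) \left(-47\right) \right)}} = \frac{1}{-2} = - \frac{1}{2}$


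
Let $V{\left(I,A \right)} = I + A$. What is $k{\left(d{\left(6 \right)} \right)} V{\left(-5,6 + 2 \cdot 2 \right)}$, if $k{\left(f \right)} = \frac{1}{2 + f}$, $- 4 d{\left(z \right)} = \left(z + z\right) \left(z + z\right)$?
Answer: $- \frac{5}{34} \approx -0.14706$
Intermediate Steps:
$d{\left(z \right)} = - z^{2}$ ($d{\left(z \right)} = - \frac{\left(z + z\right) \left(z + z\right)}{4} = - \frac{2 z 2 z}{4} = - \frac{4 z^{2}}{4} = - z^{2}$)
$V{\left(I,A \right)} = A + I$
$k{\left(d{\left(6 \right)} \right)} V{\left(-5,6 + 2 \cdot 2 \right)} = \frac{\left(6 + 2 \cdot 2\right) - 5}{2 - 6^{2}} = \frac{\left(6 + 4\right) - 5}{2 - 36} = \frac{10 - 5}{2 - 36} = \frac{1}{-34} \cdot 5 = \left(- \frac{1}{34}\right) 5 = - \frac{5}{34}$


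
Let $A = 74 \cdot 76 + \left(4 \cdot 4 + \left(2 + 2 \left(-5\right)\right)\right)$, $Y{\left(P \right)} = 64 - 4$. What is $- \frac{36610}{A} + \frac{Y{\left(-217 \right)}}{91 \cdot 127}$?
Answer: $- \frac{211381925}{32544512} \approx -6.4952$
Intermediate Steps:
$Y{\left(P \right)} = 60$
$A = 5632$ ($A = 5624 + \left(16 + \left(2 - 10\right)\right) = 5624 + \left(16 - 8\right) = 5624 + 8 = 5632$)
$- \frac{36610}{A} + \frac{Y{\left(-217 \right)}}{91 \cdot 127} = - \frac{36610}{5632} + \frac{60}{91 \cdot 127} = \left(-36610\right) \frac{1}{5632} + \frac{60}{11557} = - \frac{18305}{2816} + 60 \cdot \frac{1}{11557} = - \frac{18305}{2816} + \frac{60}{11557} = - \frac{211381925}{32544512}$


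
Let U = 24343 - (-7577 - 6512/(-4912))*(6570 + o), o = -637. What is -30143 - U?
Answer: -13815295158/307 ≈ -4.5001e+7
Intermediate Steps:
U = 13806041257/307 (U = 24343 - (-7577 - 6512/(-4912))*(6570 - 637) = 24343 - (-7577 - 6512*(-1/4912))*5933 = 24343 - (-7577 + 407/307)*5933 = 24343 - (-2325732)*5933/307 = 24343 - 1*(-13798567956/307) = 24343 + 13798567956/307 = 13806041257/307 ≈ 4.4971e+7)
-30143 - U = -30143 - 1*13806041257/307 = -30143 - 13806041257/307 = -13815295158/307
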